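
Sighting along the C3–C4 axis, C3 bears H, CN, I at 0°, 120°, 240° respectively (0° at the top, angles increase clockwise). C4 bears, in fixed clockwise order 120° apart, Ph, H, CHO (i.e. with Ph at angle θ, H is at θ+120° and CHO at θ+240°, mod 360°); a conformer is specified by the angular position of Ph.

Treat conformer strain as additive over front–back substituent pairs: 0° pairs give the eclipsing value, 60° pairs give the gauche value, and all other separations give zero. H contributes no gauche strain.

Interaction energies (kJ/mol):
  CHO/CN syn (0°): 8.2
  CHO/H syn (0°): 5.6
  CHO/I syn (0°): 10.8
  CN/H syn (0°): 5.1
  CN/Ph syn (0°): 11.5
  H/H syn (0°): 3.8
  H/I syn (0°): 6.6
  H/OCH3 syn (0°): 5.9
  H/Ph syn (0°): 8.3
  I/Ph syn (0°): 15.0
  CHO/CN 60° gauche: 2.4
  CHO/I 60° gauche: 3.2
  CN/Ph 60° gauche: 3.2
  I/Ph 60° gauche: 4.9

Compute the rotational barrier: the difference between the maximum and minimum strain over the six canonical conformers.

20.6 kJ/mol

Ph at 0° (eclipsed): H(0°)/Ph(0°) eclipsed 8.3; CN(120°)/H(120°) eclipsed 5.1; I(240°)/CHO(240°) eclipsed 10.8 → 24.2 kJ/mol.
Ph at 60° (staggered): CN(120°)/Ph(60°) gauche 3.2; I(240°)/CHO(300°) gauche 3.2 → 6.4 kJ/mol.
Ph at 120° (eclipsed): H(0°)/CHO(0°) eclipsed 5.6; CN(120°)/Ph(120°) eclipsed 11.5; I(240°)/H(240°) eclipsed 6.6 → 23.7 kJ/mol.
Ph at 180° (staggered): CN(120°)/Ph(180°) gauche 3.2; CN(120°)/CHO(60°) gauche 2.4; I(240°)/Ph(180°) gauche 4.9 → 10.5 kJ/mol.
Ph at 240° (eclipsed): H(0°)/H(0°) eclipsed 3.8; CN(120°)/CHO(120°) eclipsed 8.2; I(240°)/Ph(240°) eclipsed 15.0 → 27.0 kJ/mol.
Ph at 300° (staggered): CN(120°)/CHO(180°) gauche 2.4; I(240°)/Ph(300°) gauche 4.9; I(240°)/CHO(180°) gauche 3.2 → 10.5 kJ/mol.
Max at 240° (27.0 kJ/mol), min at 60° (6.4 kJ/mol); barrier = 20.6 kJ/mol.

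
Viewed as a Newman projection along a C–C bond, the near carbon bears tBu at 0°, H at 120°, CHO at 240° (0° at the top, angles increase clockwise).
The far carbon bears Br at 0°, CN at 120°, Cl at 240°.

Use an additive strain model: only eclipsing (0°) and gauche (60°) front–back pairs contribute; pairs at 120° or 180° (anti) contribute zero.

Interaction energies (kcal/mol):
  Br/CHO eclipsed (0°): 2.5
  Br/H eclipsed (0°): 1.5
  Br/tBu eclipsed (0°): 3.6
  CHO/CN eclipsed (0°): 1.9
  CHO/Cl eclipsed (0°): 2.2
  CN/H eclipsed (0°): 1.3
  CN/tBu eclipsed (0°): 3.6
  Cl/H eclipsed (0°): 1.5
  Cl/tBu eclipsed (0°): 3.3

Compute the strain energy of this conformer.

7.1 kcal/mol

This conformer (eclipsed): tBu–Br eclipsed, H–CN eclipsed, CHO–Cl eclipsed; 3.6 + 1.3 + 2.2 = 7.1 kcal/mol.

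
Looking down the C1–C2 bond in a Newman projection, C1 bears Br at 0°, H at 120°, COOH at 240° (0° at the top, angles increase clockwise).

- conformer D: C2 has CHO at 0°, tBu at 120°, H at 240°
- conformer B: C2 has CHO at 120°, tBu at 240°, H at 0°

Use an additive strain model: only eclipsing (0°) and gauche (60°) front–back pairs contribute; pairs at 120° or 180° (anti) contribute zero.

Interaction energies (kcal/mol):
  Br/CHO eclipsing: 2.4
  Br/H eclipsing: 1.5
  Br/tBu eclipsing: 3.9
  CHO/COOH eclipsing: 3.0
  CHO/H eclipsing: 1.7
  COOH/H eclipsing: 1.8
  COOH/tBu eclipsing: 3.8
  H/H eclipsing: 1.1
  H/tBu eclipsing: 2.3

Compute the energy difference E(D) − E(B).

D (eclipsed): Br(0°)/CHO(0°) eclipsed 2.4; H(120°)/tBu(120°) eclipsed 2.3; COOH(240°)/H(240°) eclipsed 1.8 → 6.5 kcal/mol.
B (eclipsed): Br(0°)/H(0°) eclipsed 1.5; H(120°)/CHO(120°) eclipsed 1.7; COOH(240°)/tBu(240°) eclipsed 3.8 → 7.0 kcal/mol.
E(D) − E(B) = 6.5 − 7.0 = -0.5 kcal/mol.

-0.5 kcal/mol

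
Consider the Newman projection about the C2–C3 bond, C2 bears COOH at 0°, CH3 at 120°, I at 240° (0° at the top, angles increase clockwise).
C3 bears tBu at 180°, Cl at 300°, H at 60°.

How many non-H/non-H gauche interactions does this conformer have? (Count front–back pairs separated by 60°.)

4

Non-H gauche pairs: COOH(0°)/Cl(300°); CH3(120°)/tBu(180°); I(240°)/tBu(180°); I(240°)/Cl(300°) — 4 interactions.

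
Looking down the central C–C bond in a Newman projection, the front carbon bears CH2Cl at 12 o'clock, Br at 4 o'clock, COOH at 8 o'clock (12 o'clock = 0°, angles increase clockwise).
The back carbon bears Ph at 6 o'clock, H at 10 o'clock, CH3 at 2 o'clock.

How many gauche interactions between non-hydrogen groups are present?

4

Non-H gauche pairs: CH2Cl(0°)/CH3(60°); Br(120°)/Ph(180°); Br(120°)/CH3(60°); COOH(240°)/Ph(180°) — 4 interactions.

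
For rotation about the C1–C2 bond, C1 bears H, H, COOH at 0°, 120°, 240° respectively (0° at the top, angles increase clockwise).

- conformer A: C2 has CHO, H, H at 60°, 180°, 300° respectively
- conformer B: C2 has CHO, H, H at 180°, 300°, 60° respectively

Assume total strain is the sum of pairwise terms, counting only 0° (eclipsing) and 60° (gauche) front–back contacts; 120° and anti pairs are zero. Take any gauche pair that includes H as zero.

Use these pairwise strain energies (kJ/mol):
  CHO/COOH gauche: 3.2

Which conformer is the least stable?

A (staggered): no non-H gauche contacts → 0.0 kJ/mol.
B (staggered): COOH(240°)/CHO(180°) gauche 3.2 → 3.2 kJ/mol.
B has the highest total (3.2 kJ/mol).

B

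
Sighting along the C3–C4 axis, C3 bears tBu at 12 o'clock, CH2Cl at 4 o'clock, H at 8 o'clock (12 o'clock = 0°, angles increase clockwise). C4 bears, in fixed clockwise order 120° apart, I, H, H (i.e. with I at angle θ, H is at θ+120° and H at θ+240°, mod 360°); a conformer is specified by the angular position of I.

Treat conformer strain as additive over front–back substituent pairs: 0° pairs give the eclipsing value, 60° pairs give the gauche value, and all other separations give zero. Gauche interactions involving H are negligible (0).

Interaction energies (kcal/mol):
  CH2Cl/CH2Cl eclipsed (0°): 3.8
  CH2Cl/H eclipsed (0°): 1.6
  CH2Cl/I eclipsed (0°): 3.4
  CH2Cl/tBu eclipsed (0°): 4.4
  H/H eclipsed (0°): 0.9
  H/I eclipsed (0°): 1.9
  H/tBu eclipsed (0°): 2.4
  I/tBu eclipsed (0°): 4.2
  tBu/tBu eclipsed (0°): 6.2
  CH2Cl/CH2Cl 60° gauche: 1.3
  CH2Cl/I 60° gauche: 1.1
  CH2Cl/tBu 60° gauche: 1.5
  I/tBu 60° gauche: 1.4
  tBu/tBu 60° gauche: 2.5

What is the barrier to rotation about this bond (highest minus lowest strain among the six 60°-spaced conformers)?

5.6 kcal/mol

I at 0° (eclipsed): tBu(0°)/I(0°) eclipsed 4.2; CH2Cl(120°)/H(120°) eclipsed 1.6; H(240°)/H(240°) eclipsed 0.9 → 6.7 kcal/mol.
I at 60° (staggered): tBu(0°)/I(60°) gauche 1.4; CH2Cl(120°)/I(60°) gauche 1.1 → 2.5 kcal/mol.
I at 120° (eclipsed): tBu(0°)/H(0°) eclipsed 2.4; CH2Cl(120°)/I(120°) eclipsed 3.4; H(240°)/H(240°) eclipsed 0.9 → 6.7 kcal/mol.
I at 180° (staggered): CH2Cl(120°)/I(180°) gauche 1.1 → 1.1 kcal/mol.
I at 240° (eclipsed): tBu(0°)/H(0°) eclipsed 2.4; CH2Cl(120°)/H(120°) eclipsed 1.6; H(240°)/I(240°) eclipsed 1.9 → 5.9 kcal/mol.
I at 300° (staggered): tBu(0°)/I(300°) gauche 1.4 → 1.4 kcal/mol.
Max at 0° (6.7 kcal/mol), min at 180° (1.1 kcal/mol); barrier = 5.6 kcal/mol.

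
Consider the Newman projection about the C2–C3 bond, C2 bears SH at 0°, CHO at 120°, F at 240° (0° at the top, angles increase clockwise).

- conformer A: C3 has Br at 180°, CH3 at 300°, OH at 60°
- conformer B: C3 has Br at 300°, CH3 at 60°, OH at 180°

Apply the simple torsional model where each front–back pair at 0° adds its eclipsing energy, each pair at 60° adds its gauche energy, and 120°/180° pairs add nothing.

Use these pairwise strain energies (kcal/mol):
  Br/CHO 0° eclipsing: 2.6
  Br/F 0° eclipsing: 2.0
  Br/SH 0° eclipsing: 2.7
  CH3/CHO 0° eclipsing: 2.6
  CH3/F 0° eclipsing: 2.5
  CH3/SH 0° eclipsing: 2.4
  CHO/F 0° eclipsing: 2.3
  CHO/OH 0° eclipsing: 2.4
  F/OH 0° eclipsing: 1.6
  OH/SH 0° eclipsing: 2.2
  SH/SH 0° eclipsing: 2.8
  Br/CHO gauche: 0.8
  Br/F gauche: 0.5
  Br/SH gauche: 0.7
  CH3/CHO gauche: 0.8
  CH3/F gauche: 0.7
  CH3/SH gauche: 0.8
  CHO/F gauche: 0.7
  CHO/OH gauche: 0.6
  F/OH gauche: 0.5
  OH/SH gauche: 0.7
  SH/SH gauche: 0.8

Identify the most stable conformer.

B

A (staggered): SH–CH3 gauche, SH–OH gauche, CHO–Br gauche, CHO–OH gauche, F–Br gauche, F–CH3 gauche; 0.8 + 0.7 + 0.8 + 0.6 + 0.5 + 0.7 = 4.1 kcal/mol.
B (staggered): SH–Br gauche, SH–CH3 gauche, CHO–CH3 gauche, CHO–OH gauche, F–Br gauche, F–OH gauche; 0.7 + 0.8 + 0.8 + 0.6 + 0.5 + 0.5 = 3.9 kcal/mol.
B has the lowest total (3.9 kcal/mol).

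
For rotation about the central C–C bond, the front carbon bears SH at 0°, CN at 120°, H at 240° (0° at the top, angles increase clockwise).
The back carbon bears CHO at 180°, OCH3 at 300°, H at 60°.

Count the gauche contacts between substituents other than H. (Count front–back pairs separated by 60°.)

Non-H gauche pairs: SH(0°)/OCH3(300°); CN(120°)/CHO(180°) — 2 interactions.

2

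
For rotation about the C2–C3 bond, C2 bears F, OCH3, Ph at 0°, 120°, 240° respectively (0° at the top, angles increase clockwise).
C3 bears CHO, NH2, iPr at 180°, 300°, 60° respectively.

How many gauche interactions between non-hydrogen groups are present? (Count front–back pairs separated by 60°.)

6

Non-H gauche pairs: F(0°)/NH2(300°); F(0°)/iPr(60°); OCH3(120°)/CHO(180°); OCH3(120°)/iPr(60°); Ph(240°)/CHO(180°); Ph(240°)/NH2(300°) — 6 interactions.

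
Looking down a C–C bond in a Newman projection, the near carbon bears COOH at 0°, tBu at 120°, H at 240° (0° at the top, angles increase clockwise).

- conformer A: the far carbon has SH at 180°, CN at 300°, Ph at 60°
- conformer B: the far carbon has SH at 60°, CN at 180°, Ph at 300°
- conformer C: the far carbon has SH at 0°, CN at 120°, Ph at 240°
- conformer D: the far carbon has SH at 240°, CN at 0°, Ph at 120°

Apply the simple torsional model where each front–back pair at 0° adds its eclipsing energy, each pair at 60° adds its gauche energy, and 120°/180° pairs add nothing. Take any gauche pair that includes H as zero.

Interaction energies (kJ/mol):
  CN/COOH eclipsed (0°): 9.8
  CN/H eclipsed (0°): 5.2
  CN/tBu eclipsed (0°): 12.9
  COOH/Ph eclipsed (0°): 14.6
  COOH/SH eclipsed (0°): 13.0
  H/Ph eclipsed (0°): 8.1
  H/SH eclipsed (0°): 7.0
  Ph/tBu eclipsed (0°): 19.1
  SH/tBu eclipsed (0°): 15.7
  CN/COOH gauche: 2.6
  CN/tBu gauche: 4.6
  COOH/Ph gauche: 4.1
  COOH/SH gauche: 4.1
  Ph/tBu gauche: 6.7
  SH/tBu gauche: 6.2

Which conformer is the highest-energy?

A (staggered): COOH(0°)/CN(300°) gauche 2.6; COOH(0°)/Ph(60°) gauche 4.1; tBu(120°)/SH(180°) gauche 6.2; tBu(120°)/Ph(60°) gauche 6.7 → 19.6 kJ/mol.
B (staggered): COOH(0°)/SH(60°) gauche 4.1; COOH(0°)/Ph(300°) gauche 4.1; tBu(120°)/SH(60°) gauche 6.2; tBu(120°)/CN(180°) gauche 4.6 → 19.0 kJ/mol.
C (eclipsed): COOH(0°)/SH(0°) eclipsed 13.0; tBu(120°)/CN(120°) eclipsed 12.9; H(240°)/Ph(240°) eclipsed 8.1 → 34.0 kJ/mol.
D (eclipsed): COOH(0°)/CN(0°) eclipsed 9.8; tBu(120°)/Ph(120°) eclipsed 19.1; H(240°)/SH(240°) eclipsed 7.0 → 35.9 kJ/mol.
D has the highest total (35.9 kJ/mol).

D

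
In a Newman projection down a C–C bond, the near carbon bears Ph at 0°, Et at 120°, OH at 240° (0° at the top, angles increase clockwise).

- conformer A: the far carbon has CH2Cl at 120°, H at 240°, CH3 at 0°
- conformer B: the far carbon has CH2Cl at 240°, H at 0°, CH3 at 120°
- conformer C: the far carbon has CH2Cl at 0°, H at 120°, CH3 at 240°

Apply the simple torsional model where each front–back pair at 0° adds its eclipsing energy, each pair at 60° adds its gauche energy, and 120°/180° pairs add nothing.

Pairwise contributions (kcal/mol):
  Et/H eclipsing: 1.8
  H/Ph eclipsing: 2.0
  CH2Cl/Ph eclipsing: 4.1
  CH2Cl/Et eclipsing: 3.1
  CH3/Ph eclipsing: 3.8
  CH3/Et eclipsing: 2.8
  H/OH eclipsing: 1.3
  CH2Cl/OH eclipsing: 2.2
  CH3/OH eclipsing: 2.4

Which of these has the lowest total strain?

A (eclipsed): Ph–CH3 eclipsed, Et–CH2Cl eclipsed, OH–H eclipsed; 3.8 + 3.1 + 1.3 = 8.2 kcal/mol.
B (eclipsed): Ph–H eclipsed, Et–CH3 eclipsed, OH–CH2Cl eclipsed; 2.0 + 2.8 + 2.2 = 7.0 kcal/mol.
C (eclipsed): Ph–CH2Cl eclipsed, Et–H eclipsed, OH–CH3 eclipsed; 4.1 + 1.8 + 2.4 = 8.3 kcal/mol.
B has the lowest total (7.0 kcal/mol).

B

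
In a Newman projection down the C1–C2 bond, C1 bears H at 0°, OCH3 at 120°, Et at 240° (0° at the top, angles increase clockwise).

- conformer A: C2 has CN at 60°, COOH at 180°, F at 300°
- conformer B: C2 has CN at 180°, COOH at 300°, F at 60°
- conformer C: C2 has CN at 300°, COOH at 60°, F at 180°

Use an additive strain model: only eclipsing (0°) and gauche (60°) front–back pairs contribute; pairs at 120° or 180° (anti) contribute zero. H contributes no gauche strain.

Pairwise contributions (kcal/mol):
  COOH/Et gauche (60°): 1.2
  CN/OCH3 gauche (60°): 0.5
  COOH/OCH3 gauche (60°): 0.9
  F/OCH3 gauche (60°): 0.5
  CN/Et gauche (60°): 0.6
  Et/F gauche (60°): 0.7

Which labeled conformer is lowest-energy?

C

A is staggered. OCH3 at 120° is gauche with CN at 60° (0.5); OCH3 at 120° is gauche with COOH at 180° (0.9); Et at 240° is gauche with COOH at 180° (1.2); Et at 240° is gauche with F at 300° (0.7). Total 3.3 kcal/mol.
B is staggered. OCH3 at 120° is gauche with CN at 180° (0.5); OCH3 at 120° is gauche with F at 60° (0.5); Et at 240° is gauche with CN at 180° (0.6); Et at 240° is gauche with COOH at 300° (1.2). Total 2.8 kcal/mol.
C is staggered. OCH3 at 120° is gauche with COOH at 60° (0.9); OCH3 at 120° is gauche with F at 180° (0.5); Et at 240° is gauche with CN at 300° (0.6); Et at 240° is gauche with F at 180° (0.7). Total 2.7 kcal/mol.
C has the lowest total (2.7 kcal/mol).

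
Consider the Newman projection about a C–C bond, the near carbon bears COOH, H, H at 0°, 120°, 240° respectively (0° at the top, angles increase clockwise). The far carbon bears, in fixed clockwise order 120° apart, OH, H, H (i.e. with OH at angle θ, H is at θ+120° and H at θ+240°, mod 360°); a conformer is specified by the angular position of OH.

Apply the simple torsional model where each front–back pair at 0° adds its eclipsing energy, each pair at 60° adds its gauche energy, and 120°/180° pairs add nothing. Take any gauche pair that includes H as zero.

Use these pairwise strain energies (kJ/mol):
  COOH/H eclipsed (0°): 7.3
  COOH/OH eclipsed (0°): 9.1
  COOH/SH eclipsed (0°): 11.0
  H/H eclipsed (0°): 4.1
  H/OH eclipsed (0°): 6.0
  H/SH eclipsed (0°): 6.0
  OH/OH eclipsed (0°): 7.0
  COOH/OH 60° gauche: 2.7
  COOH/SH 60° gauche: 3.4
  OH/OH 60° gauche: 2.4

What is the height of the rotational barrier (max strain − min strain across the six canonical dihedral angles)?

17.4 kJ/mol

OH at 0° (eclipsed): COOH–OH eclipsed, H–H eclipsed, H–H eclipsed; 9.1 + 4.1 + 4.1 = 17.3 kJ/mol.
OH at 60° (staggered): COOH–OH gauche; 2.7 = 2.7 kJ/mol.
OH at 120° (eclipsed): COOH–H eclipsed, H–OH eclipsed, H–H eclipsed; 7.3 + 6.0 + 4.1 = 17.4 kJ/mol.
OH at 180° (staggered): no non-H gauche contacts → 0.0 kJ/mol.
OH at 240° (eclipsed): COOH–H eclipsed, H–H eclipsed, H–OH eclipsed; 7.3 + 4.1 + 6.0 = 17.4 kJ/mol.
OH at 300° (staggered): COOH–OH gauche; 2.7 = 2.7 kJ/mol.
Max at 120° (17.4 kJ/mol), min at 180° (0.0 kJ/mol); barrier = 17.4 kJ/mol.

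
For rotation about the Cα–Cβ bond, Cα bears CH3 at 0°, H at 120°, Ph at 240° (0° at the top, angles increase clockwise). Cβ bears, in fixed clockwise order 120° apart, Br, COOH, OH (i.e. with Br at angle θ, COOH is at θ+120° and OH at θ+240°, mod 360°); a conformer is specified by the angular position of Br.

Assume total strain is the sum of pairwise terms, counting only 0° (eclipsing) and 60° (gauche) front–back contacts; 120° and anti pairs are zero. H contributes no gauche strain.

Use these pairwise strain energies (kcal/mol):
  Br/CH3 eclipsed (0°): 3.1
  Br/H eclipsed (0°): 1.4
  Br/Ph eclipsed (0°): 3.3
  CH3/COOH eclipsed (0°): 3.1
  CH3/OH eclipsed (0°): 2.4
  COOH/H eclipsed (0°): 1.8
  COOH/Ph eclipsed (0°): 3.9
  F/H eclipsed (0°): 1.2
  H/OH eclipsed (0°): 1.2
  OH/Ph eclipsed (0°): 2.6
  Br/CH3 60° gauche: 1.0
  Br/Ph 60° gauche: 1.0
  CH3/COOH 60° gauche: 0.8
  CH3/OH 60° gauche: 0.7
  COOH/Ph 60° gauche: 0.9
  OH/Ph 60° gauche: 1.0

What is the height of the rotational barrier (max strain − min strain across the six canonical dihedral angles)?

Br at 0° is eclipsed. CH3 at 0° is eclipsed with Br at 0° (3.1); H at 120° is eclipsed with COOH at 120° (1.8); Ph at 240° is eclipsed with OH at 240° (2.6). Total 7.5 kcal/mol.
Br at 60° is staggered. CH3 at 0° is gauche with Br at 60° (1.0); CH3 at 0° is gauche with OH at 300° (0.7); Ph at 240° is gauche with COOH at 180° (0.9); Ph at 240° is gauche with OH at 300° (1.0). Total 3.6 kcal/mol.
Br at 120° is eclipsed. CH3 at 0° is eclipsed with OH at 0° (2.4); H at 120° is eclipsed with Br at 120° (1.4); Ph at 240° is eclipsed with COOH at 240° (3.9). Total 7.7 kcal/mol.
Br at 180° is staggered. CH3 at 0° is gauche with COOH at 300° (0.8); CH3 at 0° is gauche with OH at 60° (0.7); Ph at 240° is gauche with Br at 180° (1.0); Ph at 240° is gauche with COOH at 300° (0.9). Total 3.4 kcal/mol.
Br at 240° is eclipsed. CH3 at 0° is eclipsed with COOH at 0° (3.1); H at 120° is eclipsed with OH at 120° (1.2); Ph at 240° is eclipsed with Br at 240° (3.3). Total 7.6 kcal/mol.
Br at 300° is staggered. CH3 at 0° is gauche with Br at 300° (1.0); CH3 at 0° is gauche with COOH at 60° (0.8); Ph at 240° is gauche with Br at 300° (1.0); Ph at 240° is gauche with OH at 180° (1.0). Total 3.8 kcal/mol.
Max at 120° (7.7 kcal/mol), min at 180° (3.4 kcal/mol); barrier = 4.3 kcal/mol.

4.3 kcal/mol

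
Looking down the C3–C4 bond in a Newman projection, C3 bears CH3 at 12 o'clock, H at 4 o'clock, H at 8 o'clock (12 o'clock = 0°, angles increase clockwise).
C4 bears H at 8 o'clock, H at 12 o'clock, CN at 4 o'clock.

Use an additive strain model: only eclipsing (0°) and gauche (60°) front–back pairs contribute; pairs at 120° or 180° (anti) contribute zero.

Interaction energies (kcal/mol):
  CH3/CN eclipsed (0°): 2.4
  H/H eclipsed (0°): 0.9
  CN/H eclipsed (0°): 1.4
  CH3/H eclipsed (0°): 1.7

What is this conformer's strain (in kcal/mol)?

This conformer is eclipsed. CH3 at 0° is eclipsed with H at 0° (1.7); H at 120° is eclipsed with CN at 120° (1.4); H at 240° is eclipsed with H at 240° (0.9). Total 4.0 kcal/mol.

4.0 kcal/mol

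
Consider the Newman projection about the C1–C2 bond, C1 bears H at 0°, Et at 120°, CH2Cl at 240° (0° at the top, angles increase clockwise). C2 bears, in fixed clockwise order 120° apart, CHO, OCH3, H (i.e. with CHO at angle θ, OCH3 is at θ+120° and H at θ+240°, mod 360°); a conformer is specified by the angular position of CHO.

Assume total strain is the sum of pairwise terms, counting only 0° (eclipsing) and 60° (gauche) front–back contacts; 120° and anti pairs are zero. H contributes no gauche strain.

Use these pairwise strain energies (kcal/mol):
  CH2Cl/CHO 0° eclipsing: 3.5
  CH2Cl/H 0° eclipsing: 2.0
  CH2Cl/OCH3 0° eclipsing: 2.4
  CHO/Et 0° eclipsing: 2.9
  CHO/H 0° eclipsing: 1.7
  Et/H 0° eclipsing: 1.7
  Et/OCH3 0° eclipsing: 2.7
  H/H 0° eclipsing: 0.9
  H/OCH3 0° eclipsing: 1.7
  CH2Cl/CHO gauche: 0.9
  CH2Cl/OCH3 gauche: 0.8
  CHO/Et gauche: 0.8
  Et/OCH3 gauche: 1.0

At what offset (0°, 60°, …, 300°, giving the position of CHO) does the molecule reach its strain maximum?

240°

CHO at 0° (eclipsed): H–CHO eclipsed, Et–OCH3 eclipsed, CH2Cl–H eclipsed; 1.7 + 2.7 + 2.0 = 6.4 kcal/mol.
CHO at 60° (staggered): Et–CHO gauche, Et–OCH3 gauche, CH2Cl–OCH3 gauche; 0.8 + 1.0 + 0.8 = 2.6 kcal/mol.
CHO at 120° (eclipsed): H–H eclipsed, Et–CHO eclipsed, CH2Cl–OCH3 eclipsed; 0.9 + 2.9 + 2.4 = 6.2 kcal/mol.
CHO at 180° (staggered): Et–CHO gauche, CH2Cl–CHO gauche, CH2Cl–OCH3 gauche; 0.8 + 0.9 + 0.8 = 2.5 kcal/mol.
CHO at 240° (eclipsed): H–OCH3 eclipsed, Et–H eclipsed, CH2Cl–CHO eclipsed; 1.7 + 1.7 + 3.5 = 6.9 kcal/mol.
CHO at 300° (staggered): Et–OCH3 gauche, CH2Cl–CHO gauche; 1.0 + 0.9 = 1.9 kcal/mol.
The maximum (6.9 kcal/mol) occurs with CHO at 240°.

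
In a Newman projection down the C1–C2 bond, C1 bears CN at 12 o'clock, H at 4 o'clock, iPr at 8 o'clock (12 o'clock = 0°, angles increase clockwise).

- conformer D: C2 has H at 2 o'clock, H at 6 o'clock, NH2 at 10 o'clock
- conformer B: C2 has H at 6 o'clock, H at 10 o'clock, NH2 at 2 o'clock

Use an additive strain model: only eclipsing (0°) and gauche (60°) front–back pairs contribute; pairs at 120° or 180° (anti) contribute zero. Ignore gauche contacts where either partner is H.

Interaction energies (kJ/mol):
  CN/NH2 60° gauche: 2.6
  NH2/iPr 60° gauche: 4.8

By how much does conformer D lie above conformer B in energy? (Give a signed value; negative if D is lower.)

+4.8 kJ/mol

D (staggered): CN(0°)/NH2(300°) gauche 2.6; iPr(240°)/NH2(300°) gauche 4.8 → 7.4 kJ/mol.
B (staggered): CN(0°)/NH2(60°) gauche 2.6 → 2.6 kJ/mol.
E(D) − E(B) = 7.4 − 2.6 = +4.8 kJ/mol.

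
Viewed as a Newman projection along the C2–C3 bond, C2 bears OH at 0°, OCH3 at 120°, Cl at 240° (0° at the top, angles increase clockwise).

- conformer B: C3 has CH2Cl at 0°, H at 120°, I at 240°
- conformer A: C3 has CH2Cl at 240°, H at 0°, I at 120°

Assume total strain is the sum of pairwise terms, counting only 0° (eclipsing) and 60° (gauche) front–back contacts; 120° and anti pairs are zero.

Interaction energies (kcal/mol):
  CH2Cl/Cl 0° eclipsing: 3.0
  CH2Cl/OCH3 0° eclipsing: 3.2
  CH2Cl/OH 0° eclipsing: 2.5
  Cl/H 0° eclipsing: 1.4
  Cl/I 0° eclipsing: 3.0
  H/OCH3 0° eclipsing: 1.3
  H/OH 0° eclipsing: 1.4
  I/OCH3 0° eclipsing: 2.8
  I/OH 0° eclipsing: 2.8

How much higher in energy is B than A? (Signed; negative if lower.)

-0.4 kcal/mol

B is eclipsed. OH at 0° is eclipsed with CH2Cl at 0° (2.5); OCH3 at 120° is eclipsed with H at 120° (1.3); Cl at 240° is eclipsed with I at 240° (3.0). Total 6.8 kcal/mol.
A is eclipsed. OH at 0° is eclipsed with H at 0° (1.4); OCH3 at 120° is eclipsed with I at 120° (2.8); Cl at 240° is eclipsed with CH2Cl at 240° (3.0). Total 7.2 kcal/mol.
E(B) − E(A) = 6.8 − 7.2 = -0.4 kcal/mol.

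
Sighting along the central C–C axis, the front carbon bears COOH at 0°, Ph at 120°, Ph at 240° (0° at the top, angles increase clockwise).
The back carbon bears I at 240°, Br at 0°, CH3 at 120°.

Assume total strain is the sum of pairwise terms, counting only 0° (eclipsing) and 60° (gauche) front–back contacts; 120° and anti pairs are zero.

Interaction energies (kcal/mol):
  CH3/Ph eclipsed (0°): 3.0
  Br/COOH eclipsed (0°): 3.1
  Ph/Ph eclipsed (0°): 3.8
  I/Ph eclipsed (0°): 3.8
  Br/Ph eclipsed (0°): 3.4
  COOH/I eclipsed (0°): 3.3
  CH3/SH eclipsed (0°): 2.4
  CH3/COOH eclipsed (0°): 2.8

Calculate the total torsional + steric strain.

9.9 kcal/mol

This conformer is eclipsed. COOH at 0° is eclipsed with Br at 0° (3.1); Ph at 120° is eclipsed with CH3 at 120° (3.0); Ph at 240° is eclipsed with I at 240° (3.8). Total 9.9 kcal/mol.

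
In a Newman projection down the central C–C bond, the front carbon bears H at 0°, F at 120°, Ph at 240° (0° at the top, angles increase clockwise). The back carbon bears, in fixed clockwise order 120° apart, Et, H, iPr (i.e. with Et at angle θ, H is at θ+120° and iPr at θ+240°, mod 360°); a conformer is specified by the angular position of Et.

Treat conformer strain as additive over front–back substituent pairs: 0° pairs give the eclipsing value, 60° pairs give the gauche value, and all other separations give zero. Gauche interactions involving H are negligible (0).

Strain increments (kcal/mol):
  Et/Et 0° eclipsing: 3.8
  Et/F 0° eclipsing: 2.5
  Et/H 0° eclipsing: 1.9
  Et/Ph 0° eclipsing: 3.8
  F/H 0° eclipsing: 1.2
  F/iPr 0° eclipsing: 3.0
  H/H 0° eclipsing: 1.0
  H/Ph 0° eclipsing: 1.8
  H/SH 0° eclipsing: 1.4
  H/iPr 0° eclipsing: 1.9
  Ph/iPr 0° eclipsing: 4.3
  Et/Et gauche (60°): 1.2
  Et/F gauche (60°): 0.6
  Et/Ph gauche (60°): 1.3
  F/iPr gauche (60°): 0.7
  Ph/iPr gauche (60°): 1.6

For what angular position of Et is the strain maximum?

240°

Et at 0° (eclipsed): H(0°)/Et(0°) eclipsed 1.9; F(120°)/H(120°) eclipsed 1.2; Ph(240°)/iPr(240°) eclipsed 4.3 → 7.4 kcal/mol.
Et at 60° (staggered): F(120°)/Et(60°) gauche 0.6; Ph(240°)/iPr(300°) gauche 1.6 → 2.2 kcal/mol.
Et at 120° (eclipsed): H(0°)/iPr(0°) eclipsed 1.9; F(120°)/Et(120°) eclipsed 2.5; Ph(240°)/H(240°) eclipsed 1.8 → 6.2 kcal/mol.
Et at 180° (staggered): F(120°)/Et(180°) gauche 0.6; F(120°)/iPr(60°) gauche 0.7; Ph(240°)/Et(180°) gauche 1.3 → 2.6 kcal/mol.
Et at 240° (eclipsed): H(0°)/H(0°) eclipsed 1.0; F(120°)/iPr(120°) eclipsed 3.0; Ph(240°)/Et(240°) eclipsed 3.8 → 7.8 kcal/mol.
Et at 300° (staggered): F(120°)/iPr(180°) gauche 0.7; Ph(240°)/Et(300°) gauche 1.3; Ph(240°)/iPr(180°) gauche 1.6 → 3.6 kcal/mol.
The maximum (7.8 kcal/mol) occurs with Et at 240°.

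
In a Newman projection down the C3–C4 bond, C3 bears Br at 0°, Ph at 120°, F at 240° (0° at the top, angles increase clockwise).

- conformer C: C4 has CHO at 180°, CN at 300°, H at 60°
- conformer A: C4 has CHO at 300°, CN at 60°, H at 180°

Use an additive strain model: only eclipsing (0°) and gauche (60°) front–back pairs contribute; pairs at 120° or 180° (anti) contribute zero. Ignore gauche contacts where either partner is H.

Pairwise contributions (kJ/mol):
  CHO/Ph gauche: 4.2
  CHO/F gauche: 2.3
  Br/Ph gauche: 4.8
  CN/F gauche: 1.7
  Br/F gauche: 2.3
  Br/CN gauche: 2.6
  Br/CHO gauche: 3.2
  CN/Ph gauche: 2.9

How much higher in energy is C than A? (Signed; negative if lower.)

-0.2 kJ/mol

C (staggered): Br–CN gauche, Ph–CHO gauche, F–CHO gauche, F–CN gauche; 2.6 + 4.2 + 2.3 + 1.7 = 10.8 kJ/mol.
A (staggered): Br–CHO gauche, Br–CN gauche, Ph–CN gauche, F–CHO gauche; 3.2 + 2.6 + 2.9 + 2.3 = 11.0 kJ/mol.
E(C) − E(A) = 10.8 − 11.0 = -0.2 kJ/mol.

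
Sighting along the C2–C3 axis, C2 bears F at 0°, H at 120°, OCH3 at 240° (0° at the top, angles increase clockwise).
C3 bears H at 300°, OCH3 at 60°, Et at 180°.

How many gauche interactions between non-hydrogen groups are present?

Non-H gauche pairs: F(0°)/OCH3(60°); OCH3(240°)/Et(180°) — 2 interactions.

2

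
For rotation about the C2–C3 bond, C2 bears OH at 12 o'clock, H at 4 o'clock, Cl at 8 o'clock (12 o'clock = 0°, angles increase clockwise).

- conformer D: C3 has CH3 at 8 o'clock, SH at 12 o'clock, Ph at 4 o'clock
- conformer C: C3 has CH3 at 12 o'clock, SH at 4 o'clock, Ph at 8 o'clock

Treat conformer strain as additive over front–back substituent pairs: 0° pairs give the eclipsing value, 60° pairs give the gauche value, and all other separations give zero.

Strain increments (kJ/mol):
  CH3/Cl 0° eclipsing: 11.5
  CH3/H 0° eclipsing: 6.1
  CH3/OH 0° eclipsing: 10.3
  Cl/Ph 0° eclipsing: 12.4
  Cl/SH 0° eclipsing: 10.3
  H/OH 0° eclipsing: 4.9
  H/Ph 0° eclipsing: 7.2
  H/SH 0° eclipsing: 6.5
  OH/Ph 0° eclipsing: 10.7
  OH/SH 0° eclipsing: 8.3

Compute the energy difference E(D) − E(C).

D (eclipsed): OH(0°)/SH(0°) eclipsed 8.3; H(120°)/Ph(120°) eclipsed 7.2; Cl(240°)/CH3(240°) eclipsed 11.5 → 27.0 kJ/mol.
C (eclipsed): OH(0°)/CH3(0°) eclipsed 10.3; H(120°)/SH(120°) eclipsed 6.5; Cl(240°)/Ph(240°) eclipsed 12.4 → 29.2 kJ/mol.
E(D) − E(C) = 27.0 − 29.2 = -2.2 kJ/mol.

-2.2 kJ/mol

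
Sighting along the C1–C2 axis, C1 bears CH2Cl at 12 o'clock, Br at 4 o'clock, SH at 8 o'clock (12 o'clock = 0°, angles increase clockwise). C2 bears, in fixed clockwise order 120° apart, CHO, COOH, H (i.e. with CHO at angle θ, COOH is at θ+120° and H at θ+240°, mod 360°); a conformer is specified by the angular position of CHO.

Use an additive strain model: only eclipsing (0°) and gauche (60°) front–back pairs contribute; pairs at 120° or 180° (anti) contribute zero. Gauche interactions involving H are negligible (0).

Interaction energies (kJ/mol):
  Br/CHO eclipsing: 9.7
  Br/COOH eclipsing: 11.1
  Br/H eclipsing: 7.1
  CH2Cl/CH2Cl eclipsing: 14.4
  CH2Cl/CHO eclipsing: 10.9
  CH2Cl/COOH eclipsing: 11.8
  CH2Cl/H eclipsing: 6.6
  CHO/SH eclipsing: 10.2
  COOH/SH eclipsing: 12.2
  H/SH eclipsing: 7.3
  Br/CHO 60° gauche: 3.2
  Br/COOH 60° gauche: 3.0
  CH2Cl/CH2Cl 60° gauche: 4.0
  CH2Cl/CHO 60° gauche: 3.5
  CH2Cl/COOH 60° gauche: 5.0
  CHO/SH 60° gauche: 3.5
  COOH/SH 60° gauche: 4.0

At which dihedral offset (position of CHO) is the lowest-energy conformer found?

60°

CHO at 0° (eclipsed): CH2Cl–CHO eclipsed, Br–COOH eclipsed, SH–H eclipsed; 10.9 + 11.1 + 7.3 = 29.3 kJ/mol.
CHO at 60° (staggered): CH2Cl–CHO gauche, Br–CHO gauche, Br–COOH gauche, SH–COOH gauche; 3.5 + 3.2 + 3.0 + 4.0 = 13.7 kJ/mol.
CHO at 120° (eclipsed): CH2Cl–H eclipsed, Br–CHO eclipsed, SH–COOH eclipsed; 6.6 + 9.7 + 12.2 = 28.5 kJ/mol.
CHO at 180° (staggered): CH2Cl–COOH gauche, Br–CHO gauche, SH–CHO gauche, SH–COOH gauche; 5.0 + 3.2 + 3.5 + 4.0 = 15.7 kJ/mol.
CHO at 240° (eclipsed): CH2Cl–COOH eclipsed, Br–H eclipsed, SH–CHO eclipsed; 11.8 + 7.1 + 10.2 = 29.1 kJ/mol.
CHO at 300° (staggered): CH2Cl–CHO gauche, CH2Cl–COOH gauche, Br–COOH gauche, SH–CHO gauche; 3.5 + 5.0 + 3.0 + 3.5 = 15.0 kJ/mol.
The minimum (13.7 kJ/mol) occurs with CHO at 60°.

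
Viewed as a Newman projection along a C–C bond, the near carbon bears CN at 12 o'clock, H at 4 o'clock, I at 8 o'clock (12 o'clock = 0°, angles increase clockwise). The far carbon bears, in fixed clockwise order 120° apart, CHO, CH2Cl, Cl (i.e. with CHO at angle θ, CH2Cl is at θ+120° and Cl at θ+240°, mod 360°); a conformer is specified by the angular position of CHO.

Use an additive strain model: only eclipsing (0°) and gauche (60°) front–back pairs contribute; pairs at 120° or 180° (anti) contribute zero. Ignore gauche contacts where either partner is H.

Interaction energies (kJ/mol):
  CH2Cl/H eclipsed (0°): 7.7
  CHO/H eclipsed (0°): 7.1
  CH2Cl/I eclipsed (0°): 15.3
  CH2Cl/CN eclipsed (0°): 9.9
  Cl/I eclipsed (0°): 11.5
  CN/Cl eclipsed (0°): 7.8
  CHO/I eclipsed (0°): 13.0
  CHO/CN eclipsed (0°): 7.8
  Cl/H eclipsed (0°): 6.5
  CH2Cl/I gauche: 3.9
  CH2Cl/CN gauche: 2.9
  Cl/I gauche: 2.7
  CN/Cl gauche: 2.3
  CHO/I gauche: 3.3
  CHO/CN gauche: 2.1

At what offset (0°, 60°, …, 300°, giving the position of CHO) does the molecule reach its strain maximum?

CHO at 0° (eclipsed): CN(0°)/CHO(0°) eclipsed 7.8; H(120°)/CH2Cl(120°) eclipsed 7.7; I(240°)/Cl(240°) eclipsed 11.5 → 27.0 kJ/mol.
CHO at 60° (staggered): CN(0°)/CHO(60°) gauche 2.1; CN(0°)/Cl(300°) gauche 2.3; I(240°)/CH2Cl(180°) gauche 3.9; I(240°)/Cl(300°) gauche 2.7 → 11.0 kJ/mol.
CHO at 120° (eclipsed): CN(0°)/Cl(0°) eclipsed 7.8; H(120°)/CHO(120°) eclipsed 7.1; I(240°)/CH2Cl(240°) eclipsed 15.3 → 30.2 kJ/mol.
CHO at 180° (staggered): CN(0°)/CH2Cl(300°) gauche 2.9; CN(0°)/Cl(60°) gauche 2.3; I(240°)/CHO(180°) gauche 3.3; I(240°)/CH2Cl(300°) gauche 3.9 → 12.4 kJ/mol.
CHO at 240° (eclipsed): CN(0°)/CH2Cl(0°) eclipsed 9.9; H(120°)/Cl(120°) eclipsed 6.5; I(240°)/CHO(240°) eclipsed 13.0 → 29.4 kJ/mol.
CHO at 300° (staggered): CN(0°)/CHO(300°) gauche 2.1; CN(0°)/CH2Cl(60°) gauche 2.9; I(240°)/CHO(300°) gauche 3.3; I(240°)/Cl(180°) gauche 2.7 → 11.0 kJ/mol.
The maximum (30.2 kJ/mol) occurs with CHO at 120°.

120°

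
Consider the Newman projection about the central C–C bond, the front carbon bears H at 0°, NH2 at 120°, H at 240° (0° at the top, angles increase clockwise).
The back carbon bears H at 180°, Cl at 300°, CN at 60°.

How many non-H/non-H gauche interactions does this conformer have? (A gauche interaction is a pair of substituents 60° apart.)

1

Non-H gauche pairs: NH2(120°)/CN(60°) — 1 interaction.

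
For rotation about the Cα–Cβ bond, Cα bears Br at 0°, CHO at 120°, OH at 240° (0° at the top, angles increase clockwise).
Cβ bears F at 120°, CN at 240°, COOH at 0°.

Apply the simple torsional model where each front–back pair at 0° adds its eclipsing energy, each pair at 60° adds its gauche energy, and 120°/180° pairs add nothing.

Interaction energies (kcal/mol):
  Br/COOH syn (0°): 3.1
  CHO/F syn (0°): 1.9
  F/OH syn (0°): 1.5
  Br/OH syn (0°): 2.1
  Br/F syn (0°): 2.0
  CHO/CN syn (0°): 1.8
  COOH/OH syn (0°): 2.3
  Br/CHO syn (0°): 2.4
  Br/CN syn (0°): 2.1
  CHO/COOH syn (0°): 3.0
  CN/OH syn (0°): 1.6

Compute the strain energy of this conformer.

6.6 kcal/mol

This conformer (eclipsed): Br(0°)/COOH(0°) eclipsed 3.1; CHO(120°)/F(120°) eclipsed 1.9; OH(240°)/CN(240°) eclipsed 1.6 → 6.6 kcal/mol.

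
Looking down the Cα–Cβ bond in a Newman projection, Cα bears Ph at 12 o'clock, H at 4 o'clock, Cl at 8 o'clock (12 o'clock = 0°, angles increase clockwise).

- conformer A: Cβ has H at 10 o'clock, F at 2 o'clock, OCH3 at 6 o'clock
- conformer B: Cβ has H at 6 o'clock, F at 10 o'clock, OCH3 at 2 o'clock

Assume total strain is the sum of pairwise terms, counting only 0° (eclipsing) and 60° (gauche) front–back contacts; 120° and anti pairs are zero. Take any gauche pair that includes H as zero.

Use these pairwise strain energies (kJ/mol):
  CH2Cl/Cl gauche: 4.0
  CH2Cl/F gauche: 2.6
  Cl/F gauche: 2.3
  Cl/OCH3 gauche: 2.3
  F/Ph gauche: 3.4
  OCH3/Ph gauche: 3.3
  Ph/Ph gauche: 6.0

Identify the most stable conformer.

A (staggered): Ph(0°)/F(60°) gauche 3.4; Cl(240°)/OCH3(180°) gauche 2.3 → 5.7 kJ/mol.
B (staggered): Ph(0°)/F(300°) gauche 3.4; Ph(0°)/OCH3(60°) gauche 3.3; Cl(240°)/F(300°) gauche 2.3 → 9.0 kJ/mol.
A has the lowest total (5.7 kJ/mol).

A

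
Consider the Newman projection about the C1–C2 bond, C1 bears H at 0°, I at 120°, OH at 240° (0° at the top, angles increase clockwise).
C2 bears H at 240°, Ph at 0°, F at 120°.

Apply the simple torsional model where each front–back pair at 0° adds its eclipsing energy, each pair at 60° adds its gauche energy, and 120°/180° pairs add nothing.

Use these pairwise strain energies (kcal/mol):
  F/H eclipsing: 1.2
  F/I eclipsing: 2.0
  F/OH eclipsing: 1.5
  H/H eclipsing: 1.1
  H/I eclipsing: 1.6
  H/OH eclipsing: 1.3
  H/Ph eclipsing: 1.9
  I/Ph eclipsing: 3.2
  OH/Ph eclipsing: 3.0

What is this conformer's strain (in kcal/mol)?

This conformer (eclipsed): H(0°)/Ph(0°) eclipsed 1.9; I(120°)/F(120°) eclipsed 2.0; OH(240°)/H(240°) eclipsed 1.3 → 5.2 kcal/mol.

5.2 kcal/mol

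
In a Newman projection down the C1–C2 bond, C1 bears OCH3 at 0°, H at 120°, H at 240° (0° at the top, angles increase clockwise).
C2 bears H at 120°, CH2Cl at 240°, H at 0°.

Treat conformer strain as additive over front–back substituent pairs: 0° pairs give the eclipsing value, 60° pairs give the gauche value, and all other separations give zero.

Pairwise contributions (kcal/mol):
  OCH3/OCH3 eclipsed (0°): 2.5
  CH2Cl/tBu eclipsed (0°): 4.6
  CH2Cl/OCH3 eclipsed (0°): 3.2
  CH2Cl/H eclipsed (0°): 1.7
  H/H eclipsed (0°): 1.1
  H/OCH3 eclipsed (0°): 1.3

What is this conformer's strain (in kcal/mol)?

4.1 kcal/mol

This conformer (eclipsed): OCH3(0°)/H(0°) eclipsed 1.3; H(120°)/H(120°) eclipsed 1.1; H(240°)/CH2Cl(240°) eclipsed 1.7 → 4.1 kcal/mol.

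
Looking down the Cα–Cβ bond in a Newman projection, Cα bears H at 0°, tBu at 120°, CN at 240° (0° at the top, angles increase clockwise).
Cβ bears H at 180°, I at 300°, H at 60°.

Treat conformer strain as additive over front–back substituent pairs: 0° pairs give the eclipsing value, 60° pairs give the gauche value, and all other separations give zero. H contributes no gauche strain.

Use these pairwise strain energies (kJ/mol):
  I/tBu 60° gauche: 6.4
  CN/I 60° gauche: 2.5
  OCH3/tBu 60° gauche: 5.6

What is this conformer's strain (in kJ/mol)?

2.5 kJ/mol

This conformer (staggered): CN–I gauche; 2.5 = 2.5 kJ/mol.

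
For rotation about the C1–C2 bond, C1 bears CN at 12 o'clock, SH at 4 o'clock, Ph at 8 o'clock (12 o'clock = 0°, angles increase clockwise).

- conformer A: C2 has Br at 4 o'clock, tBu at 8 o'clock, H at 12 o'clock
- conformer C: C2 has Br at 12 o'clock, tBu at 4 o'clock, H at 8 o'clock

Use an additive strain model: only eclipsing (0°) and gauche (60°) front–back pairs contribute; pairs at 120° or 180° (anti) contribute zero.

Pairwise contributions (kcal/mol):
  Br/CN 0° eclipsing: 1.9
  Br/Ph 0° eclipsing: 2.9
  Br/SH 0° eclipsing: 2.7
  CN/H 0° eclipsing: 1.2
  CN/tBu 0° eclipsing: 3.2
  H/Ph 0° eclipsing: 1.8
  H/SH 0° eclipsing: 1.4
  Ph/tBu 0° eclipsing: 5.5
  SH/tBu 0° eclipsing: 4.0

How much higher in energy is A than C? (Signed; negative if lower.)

+1.7 kcal/mol

A (eclipsed): CN(0°)/H(0°) eclipsed 1.2; SH(120°)/Br(120°) eclipsed 2.7; Ph(240°)/tBu(240°) eclipsed 5.5 → 9.4 kcal/mol.
C (eclipsed): CN(0°)/Br(0°) eclipsed 1.9; SH(120°)/tBu(120°) eclipsed 4.0; Ph(240°)/H(240°) eclipsed 1.8 → 7.7 kcal/mol.
E(A) − E(C) = 9.4 − 7.7 = +1.7 kcal/mol.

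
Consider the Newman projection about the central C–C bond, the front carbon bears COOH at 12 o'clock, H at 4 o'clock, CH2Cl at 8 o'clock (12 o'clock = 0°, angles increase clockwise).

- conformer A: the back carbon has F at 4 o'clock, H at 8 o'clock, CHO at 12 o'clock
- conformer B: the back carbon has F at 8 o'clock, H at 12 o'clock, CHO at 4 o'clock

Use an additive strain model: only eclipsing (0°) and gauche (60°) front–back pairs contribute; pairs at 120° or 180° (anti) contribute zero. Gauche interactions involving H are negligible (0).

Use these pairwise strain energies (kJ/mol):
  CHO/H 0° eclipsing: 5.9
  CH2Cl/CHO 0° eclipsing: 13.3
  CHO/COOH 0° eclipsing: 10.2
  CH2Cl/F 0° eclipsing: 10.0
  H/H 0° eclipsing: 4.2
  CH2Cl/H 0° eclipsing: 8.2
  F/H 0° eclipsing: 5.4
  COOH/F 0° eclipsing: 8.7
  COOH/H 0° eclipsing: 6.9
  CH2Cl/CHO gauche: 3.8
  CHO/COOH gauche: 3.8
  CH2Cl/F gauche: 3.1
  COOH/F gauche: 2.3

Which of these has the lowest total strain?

A (eclipsed): COOH–CHO eclipsed, H–F eclipsed, CH2Cl–H eclipsed; 10.2 + 5.4 + 8.2 = 23.8 kJ/mol.
B (eclipsed): COOH–H eclipsed, H–CHO eclipsed, CH2Cl–F eclipsed; 6.9 + 5.9 + 10.0 = 22.8 kJ/mol.
B has the lowest total (22.8 kJ/mol).

B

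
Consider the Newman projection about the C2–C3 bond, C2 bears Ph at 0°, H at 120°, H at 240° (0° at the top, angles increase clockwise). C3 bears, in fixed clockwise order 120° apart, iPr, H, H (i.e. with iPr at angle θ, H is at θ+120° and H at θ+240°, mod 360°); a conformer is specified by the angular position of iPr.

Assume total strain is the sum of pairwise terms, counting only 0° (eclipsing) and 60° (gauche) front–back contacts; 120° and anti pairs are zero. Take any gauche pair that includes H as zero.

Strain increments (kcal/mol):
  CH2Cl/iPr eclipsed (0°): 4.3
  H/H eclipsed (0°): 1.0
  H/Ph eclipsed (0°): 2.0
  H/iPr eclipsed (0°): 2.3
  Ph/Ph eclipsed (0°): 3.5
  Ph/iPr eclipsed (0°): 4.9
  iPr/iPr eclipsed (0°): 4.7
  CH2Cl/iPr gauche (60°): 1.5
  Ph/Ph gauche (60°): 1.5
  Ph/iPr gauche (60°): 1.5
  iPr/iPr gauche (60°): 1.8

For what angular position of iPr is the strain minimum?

180°

iPr at 0° (eclipsed): Ph–iPr eclipsed, H–H eclipsed, H–H eclipsed; 4.9 + 1.0 + 1.0 = 6.9 kcal/mol.
iPr at 60° (staggered): Ph–iPr gauche; 1.5 = 1.5 kcal/mol.
iPr at 120° (eclipsed): Ph–H eclipsed, H–iPr eclipsed, H–H eclipsed; 2.0 + 2.3 + 1.0 = 5.3 kcal/mol.
iPr at 180° (staggered): no non-H gauche contacts → 0.0 kcal/mol.
iPr at 240° (eclipsed): Ph–H eclipsed, H–H eclipsed, H–iPr eclipsed; 2.0 + 1.0 + 2.3 = 5.3 kcal/mol.
iPr at 300° (staggered): Ph–iPr gauche; 1.5 = 1.5 kcal/mol.
The minimum (0.0 kcal/mol) occurs with iPr at 180°.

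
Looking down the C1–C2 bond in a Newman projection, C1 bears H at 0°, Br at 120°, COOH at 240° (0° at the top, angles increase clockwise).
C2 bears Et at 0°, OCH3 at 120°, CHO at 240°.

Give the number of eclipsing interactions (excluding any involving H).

2

Non-H eclipsing pairs: Br(120°)/OCH3(120°); COOH(240°)/CHO(240°) — 2 interactions.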